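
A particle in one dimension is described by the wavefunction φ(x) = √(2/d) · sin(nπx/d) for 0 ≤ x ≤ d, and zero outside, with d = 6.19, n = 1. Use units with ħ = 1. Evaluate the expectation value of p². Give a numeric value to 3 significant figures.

p² φ = −ħ² d²φ/dx²; ⟨p²⟩ = −ħ² ∫ φ*·φ'' dx.
d/dx sin(nπx/d) = (nπ/d)·cos(nπx/d) and d²/dx² sin(nπx/d) = −(nπ/d)²·sin(nπx/d); on 0 ≤ x ≤ d, ∫sin²(nπx/d) dx = d/2 and ∫sin(nπx/d)·cos(nπx/d) dx = 0.
⟨p²⟩ = 0.25758.

0.258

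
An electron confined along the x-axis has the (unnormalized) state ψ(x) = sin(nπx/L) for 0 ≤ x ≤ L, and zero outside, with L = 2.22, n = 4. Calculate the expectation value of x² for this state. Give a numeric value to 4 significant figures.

1.627

⟨x²⟩ = ∫ x²·|ψ|² dx / ∫|ψ|² dx (integrals over the domain).
With sin²θ = (1 − cos2θ)/2 on 0 ≤ x ≤ L: ∫sin²(nπx/L) dx = L/2, ∫x·sin²(nπx/L) dx = L²/4, ∫x²·sin²(nπx/L) dx = L³·(1/6 − 1/(4n²π²)); higher powers xᵏ the same way, integrating xᵏ·cos(2nπx/L) by parts.
State is unnormalized: ∫|ψ|² dx = 1.1100, and ∫ψ*·x²·ψ dx = 1.8062, so ⟨x²⟩ = 1.8062 / 1.1100.
⟨x²⟩ = 1.6272.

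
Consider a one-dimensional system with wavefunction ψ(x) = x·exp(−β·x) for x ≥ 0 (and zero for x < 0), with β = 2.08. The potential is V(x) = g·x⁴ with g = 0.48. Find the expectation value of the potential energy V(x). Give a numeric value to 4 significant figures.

0.5770

⟨V⟩ = ∫ V(x)·|ψ|² dx / ∫|ψ|² dx.
Every integrand reduces to terms xʲ·e^(−2βx) on [0, ∞); use ∫₀^∞ xʲ·e^(−2βx) dx = j!/(2β)^(j+1).
State is unnormalized: ∫|ψ|² dx = 0.027781, and ∫ψ*·V(x)·ψ dx = 0.016030, so ⟨V⟩ = 0.016030 / 0.027781.
⟨V⟩ = 0.57699.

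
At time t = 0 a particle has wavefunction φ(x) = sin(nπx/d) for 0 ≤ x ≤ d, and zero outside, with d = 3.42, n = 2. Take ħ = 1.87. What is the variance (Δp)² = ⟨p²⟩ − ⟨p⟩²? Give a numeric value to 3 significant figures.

Compute ⟨p⟩ and ⟨p²⟩ separately; (Δp)² = ⟨p²⟩ − ⟨p⟩².
d/dx sin(nπx/d) = (nπ/d)·cos(nπx/d) and d²/dx² sin(nπx/d) = −(nπ/d)²·sin(nπx/d); on 0 ≤ x ≤ d, ∫sin²(nπx/d) dx = d/2 and ∫sin(nπx/d)·cos(nπx/d) dx = 0.
Normalization: ∫|φ|² dx = 1.7100.
⟨p⟩ = 0.0000 and ⟨p²⟩ = 11.803.
(Δp)² = 11.803 − (0.0000)² = 11.803.

11.8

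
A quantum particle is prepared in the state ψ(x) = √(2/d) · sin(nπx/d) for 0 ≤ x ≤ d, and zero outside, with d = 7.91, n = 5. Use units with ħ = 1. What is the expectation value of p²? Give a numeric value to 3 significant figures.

p² ψ = −ħ² d²ψ/dx²; ⟨p²⟩ = −ħ² ∫ ψ*·ψ'' dx.
d/dx sin(nπx/d) = (nπ/d)·cos(nπx/d) and d²/dx² sin(nπx/d) = −(nπ/d)²·sin(nπx/d); on 0 ≤ x ≤ d, ∫sin²(nπx/d) dx = d/2 and ∫sin(nπx/d)·cos(nπx/d) dx = 0.
⟨p²⟩ = 3.9435.

3.94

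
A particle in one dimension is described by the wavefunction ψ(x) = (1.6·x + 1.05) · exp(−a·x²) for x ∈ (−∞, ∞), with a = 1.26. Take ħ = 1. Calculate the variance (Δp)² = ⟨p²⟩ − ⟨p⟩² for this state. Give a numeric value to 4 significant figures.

Compute ⟨p⟩ and ⟨p²⟩ separately; (Δp)² = ⟨p²⟩ − ⟨p⟩².
Expand each integrand as polynomial × e^(−2ax²) and use ∫x^(2j)·e^(−2ax²) dx = (2j−1)!!/(4a)^j · √(π/(2a)), odd powers → 0; here √(π/(2a)) = 1.1165. Differentiate with the product rule, d/dx e^(−ax²) = −2ax·e^(−ax²).
Normalization: ∫|ψ|² dx = 1.7981.
⟨p⟩ = 0.0000 and ⟨p²⟩ = 2.0548.
(Δp)² = 2.0548 − (0.0000)² = 2.0548.

2.055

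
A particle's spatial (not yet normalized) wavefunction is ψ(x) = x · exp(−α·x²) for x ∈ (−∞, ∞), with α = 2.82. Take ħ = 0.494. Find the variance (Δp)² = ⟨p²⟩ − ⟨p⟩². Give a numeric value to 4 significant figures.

2.065

Compute ⟨p⟩ and ⟨p²⟩ separately; (Δp)² = ⟨p²⟩ − ⟨p⟩².
Expand each integrand as polynomial × e^(−2αx²) and use ∫x^(2j)·e^(−2αx²) dx = (2j−1)!!/(4α)^j · √(π/(2α)), odd powers → 0; here √(π/(2α)) = 0.74634. Differentiate with the product rule, d/dx e^(−αx²) = −2αx·e^(−αx²).
Normalization: ∫|ψ|² dx = 0.066165.
⟨p⟩ = 0.0000 and ⟨p²⟩ = 2.0645.
(Δp)² = 2.0645 − (0.0000)² = 2.0645.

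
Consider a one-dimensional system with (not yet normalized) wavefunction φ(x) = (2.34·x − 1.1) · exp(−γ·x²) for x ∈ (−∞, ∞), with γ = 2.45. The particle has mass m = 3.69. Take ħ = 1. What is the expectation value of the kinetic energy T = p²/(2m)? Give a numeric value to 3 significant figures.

T = −(ħ²/2m) d²/dx², so ⟨T⟩ = −(ħ²/2m) ∫ φ*·φ'' dx / ∫|φ|² dx; with m = 3.69.
Expand each integrand as polynomial × e^(−2γx²) and use ∫x^(2j)·e^(−2γx²) dx = (2j−1)!!/(4γ)^j · √(π/(2γ)), odd powers → 0; here √(π/(2γ)) = 0.80071. Differentiate with the product rule, d/dx e^(−γx²) = −2γx·e^(−γx²).
State is unnormalized: ∫|φ|² dx = 1.4162, and ∫φ*·(−ħ²/2m · φ'') dx = 0.76721, so ⟨T⟩ = 0.76721 / 1.4162.
⟨T⟩ = 0.54172.

0.542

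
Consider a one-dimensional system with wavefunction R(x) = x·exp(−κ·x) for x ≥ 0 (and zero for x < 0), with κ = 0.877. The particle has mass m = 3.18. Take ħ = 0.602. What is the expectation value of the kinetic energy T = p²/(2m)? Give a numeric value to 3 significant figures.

T = −(ħ²/2m) d²/dx², so ⟨T⟩ = −(ħ²/2m) ∫ R*·R'' dx / ∫|R|² dx; with m = 3.18.
Differentiate x·exp(−κ·x) with the product rule; every integrand then reduces to terms xʲ·e^(−2κx) on [0, ∞), with ∫₀^∞ xʲ·e^(−2κx) dx = j!/(2κ)^(j+1).
State is unnormalized: ∫|R|² dx = 0.37063, and ∫R*·(−ħ²/2m · R'') dx = 0.016243, so ⟨T⟩ = 0.016243 / 0.37063.
⟨T⟩ = 0.043826.

0.0438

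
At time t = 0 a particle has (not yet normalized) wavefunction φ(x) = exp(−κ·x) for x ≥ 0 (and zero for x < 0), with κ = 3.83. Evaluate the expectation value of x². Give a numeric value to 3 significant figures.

⟨x²⟩ = ∫ x²·|φ|² dx / ∫|φ|² dx (integrals over the domain).
Every integrand reduces to terms xʲ·e^(−2κx) on [0, ∞); use ∫₀^∞ xʲ·e^(−2κx) dx = j!/(2κ)^(j+1).
State is unnormalized: ∫|φ|² dx = 0.13055, and ∫φ*·x²·φ dx = 0.0044498, so ⟨x²⟩ = 0.0044498 / 0.13055.
⟨x²⟩ = 0.034086.

0.0341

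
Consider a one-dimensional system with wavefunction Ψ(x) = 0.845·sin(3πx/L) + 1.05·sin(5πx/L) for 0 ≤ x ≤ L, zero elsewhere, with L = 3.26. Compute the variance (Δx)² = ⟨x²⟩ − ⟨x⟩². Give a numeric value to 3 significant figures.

1.34

Compute ⟨x⟩ and ⟨x²⟩ separately, then (Δx)² = ⟨x²⟩ − ⟨x⟩².
On 0 ≤ x ≤ L (j ≠ l): ∫sin²(jπx/L) dx = L/2, ∫sin(jπx/L)·sin(lπx/L) dx = 0; diagonal moments ∫x·sin²(jπx/L) dx = L²/4, ∫x²·sin²(jπx/L) dx = L³·(1/6 − 1/(4j²π²)); cross terms ∫x·sin(jπx/L)·sin(lπx/L) dx = 0 for j + l even and −4jlL²/(π²(j² − l²)²) for j + l odd, ∫x²·sin(jπx/L)·sin(lπx/L) dx = (−1)^(j+l)·4jlL³/(π²(j² − l²)²); higher powers the same way via product-to-sum and parts.
Normalization: ∫|Ψ|² dx = 2.9609.
⟨x⟩ = 1.6300 and ⟨x²⟩ = 3.9990.
(Δx)² = 3.9990 − (1.6300)² = 1.3421.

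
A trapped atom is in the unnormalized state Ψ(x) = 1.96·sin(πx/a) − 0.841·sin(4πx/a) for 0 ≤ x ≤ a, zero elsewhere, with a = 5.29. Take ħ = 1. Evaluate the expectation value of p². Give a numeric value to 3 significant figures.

p² Ψ = −ħ² d²Ψ/dx²; ⟨p²⟩ = −ħ² ∫ Ψ*·Ψ'' dx / ∫|Ψ|² dx.
d²/dx² sin(jπx/a) = −(jπ/a)²·sin(jπx/a); on 0 ≤ x ≤ a, ∫sin²(jπx/a) dx = a/2 and ∫sin(jπx/a)·sin(lπx/a) dx = 0 for j ≠ l, so only diagonal terms survive in ∫|Ψ|² and ∫Ψ·Ψ″; ∫Ψ·Ψ′ dx = [Ψ²/2] between the walls = 0.
State is unnormalized: ∫|Ψ|² dx = 12.032, and ∫Ψ*·(−ħ² Ψ'') dx = 14.140, so ⟨p²⟩ = 14.140 / 12.032.
⟨p²⟩ = 1.1752.

1.18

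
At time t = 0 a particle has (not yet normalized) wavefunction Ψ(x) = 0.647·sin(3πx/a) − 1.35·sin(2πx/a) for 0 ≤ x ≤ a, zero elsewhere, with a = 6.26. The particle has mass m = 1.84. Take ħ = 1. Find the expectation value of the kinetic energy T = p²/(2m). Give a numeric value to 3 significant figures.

T = −(ħ²/2m) d²/dx², so ⟨T⟩ = −(ħ²/2m) ∫ Ψ*·Ψ'' dx / ∫|Ψ|² dx; with m = 1.84.
d²/dx² sin(jπx/a) = −(jπ/a)²·sin(jπx/a); on 0 ≤ x ≤ a, ∫sin²(jπx/a) dx = a/2 and ∫sin(jπx/a)·sin(lπx/a) dx = 0 for j ≠ l, so only diagonal terms survive in ∫|Ψ|² and ∫Ψ·Ψ″; ∫Ψ·Ψ′ dx = [Ψ²/2] between the walls = 0.
State is unnormalized: ∫|Ψ|² dx = 7.0147, and ∫Ψ*·(−ħ²/2m · Ψ'') dx = 2.3687, so ⟨T⟩ = 2.3687 / 7.0147.
⟨T⟩ = 0.33767.

0.338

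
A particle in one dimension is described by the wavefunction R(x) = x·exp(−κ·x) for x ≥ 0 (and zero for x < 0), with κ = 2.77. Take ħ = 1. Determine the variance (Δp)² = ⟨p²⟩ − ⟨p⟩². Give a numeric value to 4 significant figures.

7.673

Compute ⟨p⟩ and ⟨p²⟩ separately; (Δp)² = ⟨p²⟩ − ⟨p⟩².
Differentiate x·exp(−κ·x) with the product rule; every integrand then reduces to terms xʲ·e^(−2κx) on [0, ∞), with ∫₀^∞ xʲ·e^(−2κx) dx = j!/(2κ)^(j+1).
Normalization: ∫|R|² dx = 0.011763.
⟨p⟩ = 0.0000 and ⟨p²⟩ = 7.6729.
(Δp)² = 7.6729 − (0.0000)² = 7.6729.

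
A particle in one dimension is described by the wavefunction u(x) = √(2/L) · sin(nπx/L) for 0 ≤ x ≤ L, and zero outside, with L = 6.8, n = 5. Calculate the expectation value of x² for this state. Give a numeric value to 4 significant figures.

15.32

⟨x²⟩ = ∫ x²·|u|² dx (integrals over the domain).
With sin²θ = (1 − cos2θ)/2 on 0 ≤ x ≤ L: ∫sin²(nπx/L) dx = L/2, ∫x·sin²(nπx/L) dx = L²/4, ∫x²·sin²(nπx/L) dx = L³·(1/6 − 1/(4n²π²)); higher powers xᵏ the same way, integrating xᵏ·cos(2nπx/L) by parts.
⟨x²⟩ = 15.320.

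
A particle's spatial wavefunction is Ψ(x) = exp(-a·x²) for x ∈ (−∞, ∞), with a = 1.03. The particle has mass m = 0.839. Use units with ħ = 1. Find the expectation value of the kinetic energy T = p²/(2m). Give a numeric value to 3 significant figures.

T = −(ħ²/2m) d²/dx², so ⟨T⟩ = −(ħ²/2m) ∫ Ψ*·Ψ'' dx / ∫|Ψ|² dx; with m = 0.839.
Gaussian moments: ∫x^(2j)·e^(−2ax²) dx = (2j−1)!!/(4a)^j · √(π/(2a)), odd powers integrate to 0; here √(π/(2a)) = 1.2349. Derivatives: d/dx e^(−ax²) = −2ax·e^(−ax²), d²/dx² e^(−ax²) = (4a²x² − 2a)·e^(−ax²).
State is unnormalized: ∫|Ψ|² dx = 1.2349, and ∫Ψ*·(−ħ²/2m · Ψ'') dx = 0.75803, so ⟨T⟩ = 0.75803 / 1.2349.
⟨T⟩ = 0.61383.

0.614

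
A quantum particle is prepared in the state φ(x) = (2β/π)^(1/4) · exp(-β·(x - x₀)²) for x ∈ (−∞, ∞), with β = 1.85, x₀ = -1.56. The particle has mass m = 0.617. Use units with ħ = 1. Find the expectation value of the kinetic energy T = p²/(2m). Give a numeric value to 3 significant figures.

T = −(ħ²/2m) d²/dx², so ⟨T⟩ = −(ħ²/2m) ∫ φ*·φ'' dx; with m = 0.617.
Gaussian moments (u = x − x₀): ∫u^(2j)·e^(−2βu²) du = (2j−1)!!/(4β)^j · √(π/(2β)), odd powers integrate to 0; here √(π/(2β)) = 0.92145. Derivatives: d/dx e^(−βu²) = −2βu·e^(−βu²), d²/dx² e^(−βu²) = (4β²u² − 2β)·e^(−βu²).
⟨T⟩ = 1.4992.

1.50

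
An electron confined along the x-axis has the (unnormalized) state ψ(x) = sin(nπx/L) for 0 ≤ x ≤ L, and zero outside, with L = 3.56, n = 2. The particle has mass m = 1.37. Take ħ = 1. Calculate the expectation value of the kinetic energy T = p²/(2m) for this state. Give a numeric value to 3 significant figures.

T = −(ħ²/2m) d²/dx², so ⟨T⟩ = −(ħ²/2m) ∫ ψ*·ψ'' dx / ∫|ψ|² dx; with m = 1.37.
d/dx sin(nπx/L) = (nπ/L)·cos(nπx/L) and d²/dx² sin(nπx/L) = −(nπ/L)²·sin(nπx/L); on 0 ≤ x ≤ L, ∫sin²(nπx/L) dx = L/2 and ∫sin(nπx/L)·cos(nπx/L) dx = 0.
State is unnormalized: ∫|ψ|² dx = 1.7800, and ∫ψ*·(−ħ²/2m · ψ'') dx = 2.0236, so ⟨T⟩ = 2.0236 / 1.7800.
⟨T⟩ = 1.1369.

1.14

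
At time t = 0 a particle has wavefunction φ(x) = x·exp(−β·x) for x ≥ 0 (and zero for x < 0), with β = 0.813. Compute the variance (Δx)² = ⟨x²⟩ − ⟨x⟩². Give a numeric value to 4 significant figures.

1.135

Compute ⟨x⟩ and ⟨x²⟩ separately, then (Δx)² = ⟨x²⟩ − ⟨x⟩².
Every integrand reduces to terms xʲ·e^(−2βx) on [0, ∞); use ∫₀^∞ xʲ·e^(−2βx) dx = j!/(2β)^(j+1).
Normalization: ∫|φ|² dx = 0.46523.
⟨x⟩ = 1.8450 and ⟨x²⟩ = 4.5388.
(Δx)² = 4.5388 − (1.8450)² = 1.1347.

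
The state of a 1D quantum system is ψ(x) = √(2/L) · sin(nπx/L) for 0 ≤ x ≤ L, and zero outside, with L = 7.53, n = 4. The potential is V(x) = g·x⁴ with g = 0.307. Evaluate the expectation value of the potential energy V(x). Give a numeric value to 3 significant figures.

191.

⟨V⟩ = ∫ V(x)·|ψ|² dx.
With sin²θ = (1 − cos2θ)/2 on 0 ≤ x ≤ L: ∫sin²(nπx/L) dx = L/2, ∫x·sin²(nπx/L) dx = L²/4, ∫x²·sin²(nπx/L) dx = L³·(1/6 − 1/(4n²π²)); higher powers xᵏ the same way, integrating xᵏ·cos(2nπx/L) by parts.
⟨V⟩ = 191.21.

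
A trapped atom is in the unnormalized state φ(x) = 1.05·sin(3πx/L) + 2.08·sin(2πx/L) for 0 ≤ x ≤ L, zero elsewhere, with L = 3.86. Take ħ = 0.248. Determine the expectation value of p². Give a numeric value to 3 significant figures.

0.204

p² φ = −ħ² d²φ/dx²; ⟨p²⟩ = −ħ² ∫ φ*·φ'' dx / ∫|φ|² dx.
d²/dx² sin(jπx/L) = −(jπ/L)²·sin(jπx/L); on 0 ≤ x ≤ L, ∫sin²(jπx/L) dx = L/2 and ∫sin(jπx/L)·sin(lπx/L) dx = 0 for j ≠ l, so only diagonal terms survive in ∫|φ|² and ∫φ·φ″; ∫φ·φ′ dx = [φ²/2] between the walls = 0.
State is unnormalized: ∫|φ|² dx = 10.478, and ∫φ*·(−ħ² φ'') dx = 2.1409, so ⟨p²⟩ = 2.1409 / 10.478.
⟨p²⟩ = 0.20433.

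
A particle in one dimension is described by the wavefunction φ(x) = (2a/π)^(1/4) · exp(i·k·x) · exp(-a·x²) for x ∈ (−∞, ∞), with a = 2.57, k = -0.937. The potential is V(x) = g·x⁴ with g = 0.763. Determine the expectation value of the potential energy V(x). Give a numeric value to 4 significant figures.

⟨V⟩ = ∫ V(x)·|φ|² dx.
Gaussian moments: ∫x^(2j)·e^(−2ax²) dx = (2j−1)!!/(4a)^j · √(π/(2a)), odd powers integrate to 0; here √(π/(2a)) = 0.78180.
⟨V⟩ = 0.021660.

0.02166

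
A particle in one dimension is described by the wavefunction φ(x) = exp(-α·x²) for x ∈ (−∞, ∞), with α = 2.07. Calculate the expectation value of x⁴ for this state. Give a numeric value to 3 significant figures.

⟨x⁴⟩ = ∫ x⁴·|φ|² dx / ∫|φ|² dx (integrals over the domain).
Gaussian moments: ∫x^(2j)·e^(−2αx²) dx = (2j−1)!!/(4α)^j · √(π/(2α)), odd powers integrate to 0; here √(π/(2α)) = 0.87111.
State is unnormalized: ∫|φ|² dx = 0.87111, and ∫φ*·x⁴·φ dx = 0.038118, so ⟨x⁴⟩ = 0.038118 / 0.87111.
⟨x⁴⟩ = 0.043758.

0.0438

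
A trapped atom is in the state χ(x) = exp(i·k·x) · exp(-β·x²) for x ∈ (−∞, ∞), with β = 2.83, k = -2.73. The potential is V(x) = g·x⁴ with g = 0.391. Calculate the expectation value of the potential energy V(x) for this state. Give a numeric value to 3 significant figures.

0.00915

⟨V⟩ = ∫ V(x)·|χ|² dx / ∫|χ|² dx.
Gaussian moments: ∫x^(2j)·e^(−2βx²) dx = (2j−1)!!/(4β)^j · √(π/(2β)), odd powers integrate to 0; here √(π/(2β)) = 0.74502.
State is unnormalized: ∫|χ|² dx = 0.74502, and ∫χ*·V(x)·χ dx = 0.0068198, so ⟨V⟩ = 0.0068198 / 0.74502.
⟨V⟩ = 0.0091539.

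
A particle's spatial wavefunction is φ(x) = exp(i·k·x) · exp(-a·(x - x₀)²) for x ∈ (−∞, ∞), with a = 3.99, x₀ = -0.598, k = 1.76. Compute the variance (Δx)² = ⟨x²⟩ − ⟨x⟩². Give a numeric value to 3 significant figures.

0.0627

Compute ⟨x⟩ and ⟨x²⟩ separately, then (Δx)² = ⟨x²⟩ − ⟨x⟩².
Gaussian moments (u = x − x₀): ∫u^(2j)·e^(−2au²) du = (2j−1)!!/(4a)^j · √(π/(2a)), odd powers integrate to 0; here √(π/(2a)) = 0.62744.
Normalization: ∫|φ|² dx = 0.62744.
⟨x⟩ = -0.59800 and ⟨x²⟩ = 0.42026.
(Δx)² = 0.42026 − (-0.59800)² = 0.062657.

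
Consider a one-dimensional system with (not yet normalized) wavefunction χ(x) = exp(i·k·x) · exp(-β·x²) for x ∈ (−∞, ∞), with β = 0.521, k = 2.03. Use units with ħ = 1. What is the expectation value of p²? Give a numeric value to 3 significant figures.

p² χ = −ħ² d²χ/dx²; ⟨p²⟩ = −ħ² ∫ χ*·χ'' dx / ∫|χ|² dx.
Gaussian moments: ∫x^(2j)·e^(−2βx²) dx = (2j−1)!!/(4β)^j · √(π/(2β)), odd powers integrate to 0; here √(π/(2β)) = 1.7364. Derivatives: χ′ = (ik − 2βx)·χ, χ″ = ((ik − 2βx)² − 2β)·χ; the odd-in-x pieces drop out.
State is unnormalized: ∫|χ|² dx = 1.7364, and ∫χ*·(−ħ² χ'') dx = 8.0600, so ⟨p²⟩ = 8.0600 / 1.7364.
⟨p²⟩ = 4.6419.

4.64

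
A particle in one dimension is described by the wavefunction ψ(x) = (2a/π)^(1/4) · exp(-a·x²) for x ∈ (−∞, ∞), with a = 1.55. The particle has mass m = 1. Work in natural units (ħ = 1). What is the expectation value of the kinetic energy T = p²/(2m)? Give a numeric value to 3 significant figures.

0.775

T = −(ħ²/2m) d²/dx², so ⟨T⟩ = −(ħ²/2m) ∫ ψ*·ψ'' dx; with m = 1.
Gaussian moments: ∫x^(2j)·e^(−2ax²) dx = (2j−1)!!/(4a)^j · √(π/(2a)), odd powers integrate to 0; here √(π/(2a)) = 1.0067. Derivatives: d/dx e^(−ax²) = −2ax·e^(−ax²), d²/dx² e^(−ax²) = (4a²x² − 2a)·e^(−ax²).
⟨T⟩ = 0.77500.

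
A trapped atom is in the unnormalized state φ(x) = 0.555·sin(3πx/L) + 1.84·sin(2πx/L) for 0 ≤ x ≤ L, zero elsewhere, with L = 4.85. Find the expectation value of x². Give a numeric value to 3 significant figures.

5.03

⟨x²⟩ = ∫ x²·|φ|² dx / ∫|φ|² dx (integrals over the domain).
On 0 ≤ x ≤ L (j ≠ l): ∫sin²(jπx/L) dx = L/2, ∫sin(jπx/L)·sin(lπx/L) dx = 0; diagonal moments ∫x·sin²(jπx/L) dx = L²/4, ∫x²·sin²(jπx/L) dx = L³·(1/6 − 1/(4j²π²)); cross terms ∫x·sin(jπx/L)·sin(lπx/L) dx = 0 for j + l even and −4jlL²/(π²(j² − l²)²) for j + l odd, ∫x²·sin(jπx/L)·sin(lπx/L) dx = (−1)^(j+l)·4jlL³/(π²(j² − l²)²); higher powers the same way via product-to-sum and parts.
State is unnormalized: ∫|φ|² dx = 8.9570, and ∫φ*·x²·φ dx = 45.022, so ⟨x²⟩ = 45.022 / 8.9570.
⟨x²⟩ = 5.0264.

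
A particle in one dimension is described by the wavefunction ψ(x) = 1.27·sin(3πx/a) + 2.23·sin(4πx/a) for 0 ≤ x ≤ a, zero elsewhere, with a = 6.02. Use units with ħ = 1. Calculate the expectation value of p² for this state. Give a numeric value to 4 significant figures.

p² ψ = −ħ² d²ψ/dx²; ⟨p²⟩ = −ħ² ∫ ψ*·ψ'' dx / ∫|ψ|² dx.
d²/dx² sin(jπx/a) = −(jπ/a)²·sin(jπx/a); on 0 ≤ x ≤ a, ∫sin²(jπx/a) dx = a/2 and ∫sin(jπx/a)·sin(lπx/a) dx = 0 for j ≠ l, so only diagonal terms survive in ∫|ψ|² and ∫ψ·ψ″; ∫ψ·ψ′ dx = [ψ²/2] between the walls = 0.
State is unnormalized: ∫|ψ|² dx = 19.823, and ∫ψ*·(−ħ² ψ'') dx = 77.123, so ⟨p²⟩ = 77.123 / 19.823.
⟨p²⟩ = 3.8905.

3.891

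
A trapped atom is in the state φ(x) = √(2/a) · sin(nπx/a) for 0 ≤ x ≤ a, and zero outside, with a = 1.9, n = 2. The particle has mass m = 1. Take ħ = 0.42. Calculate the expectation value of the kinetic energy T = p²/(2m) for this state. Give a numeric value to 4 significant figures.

0.9645

T = −(ħ²/2m) d²/dx², so ⟨T⟩ = −(ħ²/2m) ∫ φ*·φ'' dx; with m = 1.
d/dx sin(nπx/a) = (nπ/a)·cos(nπx/a) and d²/dx² sin(nπx/a) = −(nπ/a)²·sin(nπx/a); on 0 ≤ x ≤ a, ∫sin²(nπx/a) dx = a/2 and ∫sin(nπx/a)·cos(nπx/a) dx = 0.
⟨T⟩ = 0.96454.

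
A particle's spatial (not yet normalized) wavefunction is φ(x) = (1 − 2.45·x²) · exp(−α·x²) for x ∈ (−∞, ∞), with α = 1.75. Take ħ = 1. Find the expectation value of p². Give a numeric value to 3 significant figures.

6.71

p² φ = −ħ² d²φ/dx²; ⟨p²⟩ = −ħ² ∫ φ*·φ'' dx / ∫|φ|² dx.
Expand each integrand as polynomial × e^(−2αx²) and use ∫x^(2j)·e^(−2αx²) dx = (2j−1)!!/(4α)^j · √(π/(2α)), odd powers → 0; here √(π/(2α)) = 0.94742. Differentiate with the product rule, d/dx e^(−αx²) = −2αx·e^(−αx²).
State is unnormalized: ∫|φ|² dx = 0.63240, and ∫φ*·(−ħ² φ'') dx = 4.2403, so ⟨p²⟩ = 4.2403 / 0.63240.
⟨p²⟩ = 6.7051.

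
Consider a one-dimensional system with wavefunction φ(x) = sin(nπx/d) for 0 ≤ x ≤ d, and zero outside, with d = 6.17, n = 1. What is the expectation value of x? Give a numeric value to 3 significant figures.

⟨x⟩ = ∫ x·|φ|² dx / ∫|φ|² dx (integrals over the domain).
With sin²θ = (1 − cos2θ)/2 on 0 ≤ x ≤ d: ∫sin²(nπx/d) dx = d/2, ∫x·sin²(nπx/d) dx = d²/4, ∫x²·sin²(nπx/d) dx = d³·(1/6 − 1/(4n²π²)); higher powers xᵏ the same way, integrating xᵏ·cos(2nπx/d) by parts.
State is unnormalized: ∫|φ|² dx = 3.0850, and ∫φ*·x·φ dx = 9.5172, so ⟨x⟩ = 9.5172 / 3.0850.
⟨x⟩ = 3.0850.

3.09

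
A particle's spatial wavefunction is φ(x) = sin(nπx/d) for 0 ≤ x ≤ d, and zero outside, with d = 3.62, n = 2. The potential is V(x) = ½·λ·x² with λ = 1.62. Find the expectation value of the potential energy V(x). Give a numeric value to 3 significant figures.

3.40

⟨V⟩ = ∫ V(x)·|φ|² dx / ∫|φ|² dx.
With sin²θ = (1 − cos2θ)/2 on 0 ≤ x ≤ d: ∫sin²(nπx/d) dx = d/2, ∫x·sin²(nπx/d) dx = d²/4, ∫x²·sin²(nπx/d) dx = d³·(1/6 − 1/(4n²π²)); higher powers xᵏ the same way, integrating xᵏ·cos(2nπx/d) by parts.
State is unnormalized: ∫|φ|² dx = 1.8100, and ∫φ*·V(x)·φ dx = 6.1608, so ⟨V⟩ = 6.1608 / 1.8100.
⟨V⟩ = 3.4038.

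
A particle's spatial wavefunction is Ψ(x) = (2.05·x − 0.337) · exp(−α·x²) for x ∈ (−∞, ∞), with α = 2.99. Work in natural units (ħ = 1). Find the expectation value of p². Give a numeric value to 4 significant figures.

7.509

p² Ψ = −ħ² d²Ψ/dx²; ⟨p²⟩ = −ħ² ∫ Ψ*·Ψ'' dx / ∫|Ψ|² dx.
Expand each integrand as polynomial × e^(−2αx²) and use ∫x^(2j)·e^(−2αx²) dx = (2j−1)!!/(4α)^j · √(π/(2α)), odd powers → 0; here √(π/(2α)) = 0.72481. Differentiate with the product rule, d/dx e^(−αx²) = −2αx·e^(−αx²).
State is unnormalized: ∫|Ψ|² dx = 0.33700, and ∫Ψ*·(−ħ² Ψ'') dx = 2.5306, so ⟨p²⟩ = 2.5306 / 0.33700.
⟨p²⟩ = 7.5093.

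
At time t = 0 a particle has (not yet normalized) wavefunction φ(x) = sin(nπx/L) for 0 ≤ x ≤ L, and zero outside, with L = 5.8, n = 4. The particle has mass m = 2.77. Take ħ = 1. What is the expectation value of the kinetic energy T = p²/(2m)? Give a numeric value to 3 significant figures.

0.847

T = −(ħ²/2m) d²/dx², so ⟨T⟩ = −(ħ²/2m) ∫ φ*·φ'' dx / ∫|φ|² dx; with m = 2.77.
d/dx sin(nπx/L) = (nπ/L)·cos(nπx/L) and d²/dx² sin(nπx/L) = −(nπ/L)²·sin(nπx/L); on 0 ≤ x ≤ L, ∫sin²(nπx/L) dx = L/2 and ∫sin(nπx/L)·cos(nπx/L) dx = 0.
State is unnormalized: ∫|φ|² dx = 2.9000, and ∫φ*·(−ħ²/2m · φ'') dx = 2.4573, so ⟨T⟩ = 2.4573 / 2.9000.
⟨T⟩ = 0.84733.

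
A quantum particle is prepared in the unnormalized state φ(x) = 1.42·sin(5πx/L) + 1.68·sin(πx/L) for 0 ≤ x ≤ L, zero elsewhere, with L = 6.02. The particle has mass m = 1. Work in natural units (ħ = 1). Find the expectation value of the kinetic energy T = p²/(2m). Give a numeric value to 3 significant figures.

T = −(ħ²/2m) d²/dx², so ⟨T⟩ = −(ħ²/2m) ∫ φ*·φ'' dx / ∫|φ|² dx; with m = 1.
d²/dx² sin(jπx/L) = −(jπ/L)²·sin(jπx/L); on 0 ≤ x ≤ L, ∫sin²(jπx/L) dx = L/2 and ∫sin(jπx/L)·sin(lπx/L) dx = 0 for j ≠ l, so only diagonal terms survive in ∫|φ|² and ∫φ·φ″; ∫φ·φ′ dx = [φ²/2] between the walls = 0.
State is unnormalized: ∫|φ|² dx = 14.565, and ∫φ*·(−ħ²/2m · φ'') dx = 21.818, so ⟨T⟩ = 21.818 / 14.565.
⟨T⟩ = 1.4980.

1.50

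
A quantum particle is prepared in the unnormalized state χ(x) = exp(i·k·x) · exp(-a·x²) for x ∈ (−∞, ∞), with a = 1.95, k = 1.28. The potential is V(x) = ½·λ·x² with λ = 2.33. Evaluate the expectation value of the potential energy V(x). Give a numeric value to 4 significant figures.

⟨V⟩ = ∫ V(x)·|χ|² dx / ∫|χ|² dx.
Gaussian moments: ∫x^(2j)·e^(−2ax²) dx = (2j−1)!!/(4a)^j · √(π/(2a)), odd powers integrate to 0; here √(π/(2a)) = 0.89752.
State is unnormalized: ∫|χ|² dx = 0.89752, and ∫χ*·V(x)·χ dx = 0.13405, so ⟨V⟩ = 0.13405 / 0.89752.
⟨V⟩ = 0.14936.

0.1494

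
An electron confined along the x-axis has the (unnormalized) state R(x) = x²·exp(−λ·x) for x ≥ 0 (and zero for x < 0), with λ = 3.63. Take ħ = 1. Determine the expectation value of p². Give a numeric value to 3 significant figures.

4.39

p² R = −ħ² d²R/dx²; ⟨p²⟩ = −ħ² ∫ R*·R'' dx / ∫|R|² dx.
Differentiate x²·exp(−λ·x) with the product rule; every integrand then reduces to terms xʲ·e^(−2λx) on [0, ∞), with ∫₀^∞ xʲ·e^(−2λx) dx = j!/(2λ)^(j+1).
State is unnormalized: ∫|R|² dx = 0.0011899, and ∫R*·(−ħ² R'') dx = 0.0052266, so ⟨p²⟩ = 0.0052266 / 0.0011899.
⟨p²⟩ = 4.3923.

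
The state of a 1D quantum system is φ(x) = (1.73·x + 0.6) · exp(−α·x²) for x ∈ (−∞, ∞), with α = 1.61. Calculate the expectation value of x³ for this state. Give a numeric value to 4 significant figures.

⟨x³⟩ = ∫ x³·|φ|² dx / ∫|φ|² dx (integrals over the domain).
Expand each integrand as polynomial × e^(−2αx²) and use ∫x^(2j)·e^(−2αx²) dx = (2j−1)!!/(4α)^j · √(π/(2α)), odd powers → 0; here √(π/(2α)) = 0.98775.
State is unnormalized: ∫|φ|² dx = 0.81463, and ∫φ*·x³·φ dx = 0.14833, so ⟨x³⟩ = 0.14833 / 0.81463.
⟨x³⟩ = 0.18208.

0.1821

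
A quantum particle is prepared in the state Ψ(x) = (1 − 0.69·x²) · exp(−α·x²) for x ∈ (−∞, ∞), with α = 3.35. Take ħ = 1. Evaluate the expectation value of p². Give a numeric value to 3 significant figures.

4.15

p² Ψ = −ħ² d²Ψ/dx²; ⟨p²⟩ = −ħ² ∫ Ψ*·Ψ'' dx / ∫|Ψ|² dx.
Expand each integrand as polynomial × e^(−2αx²) and use ∫x^(2j)·e^(−2αx²) dx = (2j−1)!!/(4α)^j · √(π/(2α)), odd powers → 0; here √(π/(2α)) = 0.68476. Differentiate with the product rule, d/dx e^(−αx²) = −2αx·e^(−αx²).
State is unnormalized: ∫|Ψ|² dx = 0.61969, and ∫Ψ*·(−ħ² Ψ'') dx = 2.5728, so ⟨p²⟩ = 2.5728 / 0.61969.
⟨p²⟩ = 4.1517.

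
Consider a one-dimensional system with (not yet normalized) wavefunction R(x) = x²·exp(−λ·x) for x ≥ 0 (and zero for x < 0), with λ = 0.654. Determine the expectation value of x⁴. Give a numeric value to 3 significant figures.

⟨x⁴⟩ = ∫ x⁴·|R|² dx / ∫|R|² dx (integrals over the domain).
Every integrand reduces to terms xʲ·e^(−2λx) on [0, ∞); use ∫₀^∞ xʲ·e^(−2λx) dx = j!/(2λ)^(j+1).
State is unnormalized: ∫|R|² dx = 6.2686, and ∫R*·x⁴·R dx = 3597.9, so ⟨x⁴⟩ = 3597.9 / 6.2686.
⟨x⁴⟩ = 573.96.

574.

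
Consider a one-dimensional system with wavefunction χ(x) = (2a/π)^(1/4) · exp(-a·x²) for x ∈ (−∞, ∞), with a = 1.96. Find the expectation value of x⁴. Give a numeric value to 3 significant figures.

0.0488

⟨x⁴⟩ = ∫ x⁴·|χ|² dx (integrals over the domain).
Gaussian moments: ∫x^(2j)·e^(−2ax²) dx = (2j−1)!!/(4a)^j · √(π/(2a)), odd powers integrate to 0; here √(π/(2a)) = 0.89522.
⟨x⁴⟩ = 0.048808.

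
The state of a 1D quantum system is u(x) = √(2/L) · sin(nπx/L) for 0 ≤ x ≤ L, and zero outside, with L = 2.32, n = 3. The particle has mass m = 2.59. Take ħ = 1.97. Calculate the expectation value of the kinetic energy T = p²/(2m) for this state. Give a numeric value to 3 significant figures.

T = −(ħ²/2m) d²/dx², so ⟨T⟩ = −(ħ²/2m) ∫ u*·u'' dx; with m = 2.59.
d/dx sin(nπx/L) = (nπ/L)·cos(nπx/L) and d²/dx² sin(nπx/L) = −(nπ/L)²·sin(nπx/L); on 0 ≤ x ≤ L, ∫sin²(nπx/L) dx = L/2 and ∫sin(nπx/L)·cos(nπx/L) dx = 0.
⟨T⟩ = 12.364.

12.4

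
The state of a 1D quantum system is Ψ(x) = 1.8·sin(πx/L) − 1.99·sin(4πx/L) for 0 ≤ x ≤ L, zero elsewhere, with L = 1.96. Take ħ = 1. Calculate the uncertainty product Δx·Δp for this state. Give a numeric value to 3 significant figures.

2.31

Δx = √(⟨x²⟩−⟨x⟩²), Δp = √(⟨p²⟩−⟨p⟩²).
On 0 ≤ x ≤ L (j ≠ l): ∫sin²(jπx/L) dx = L/2, ∫sin(jπx/L)·sin(lπx/L) dx = 0; diagonal moments ∫x·sin²(jπx/L) dx = L²/4, ∫x²·sin²(jπx/L) dx = L³·(1/6 − 1/(4j²π²)); cross terms ∫x·sin(jπx/L)·sin(lπx/L) dx = 0 for j + l even and −4jlL²/(π²(j² − l²)²) for j + l odd, ∫x²·sin(jπx/L)·sin(lπx/L) dx = (−1)^(j+l)·4jlL³/(π²(j² − l²)²); higher powers the same way via product-to-sum and parts. d²/dx² sin(jπx/L) = −(jπ/L)²·sin(jπx/L); on 0 ≤ x ≤ L, ∫sin²(jπx/L) dx = L/2 and ∫sin(jπx/L)·sin(lπx/L) dx = 0 for j ≠ l, so only diagonal terms survive in ∫|Ψ|² and ∫Ψ·Ψ″; ∫Ψ·Ψ′ dx = [Ψ²/2] between the walls = 0.
Normalization: ∫|Ψ|² dx = 7.0561.
⟨x⟩ = 1.0081, ⟨x²⟩ = 1.2413 ⇒ Δx = 0.47442.
⟨p⟩ = 0.0000, ⟨p²⟩ = 23.765 ⇒ Δp = 4.8749.
Δx·Δp = 2.3128.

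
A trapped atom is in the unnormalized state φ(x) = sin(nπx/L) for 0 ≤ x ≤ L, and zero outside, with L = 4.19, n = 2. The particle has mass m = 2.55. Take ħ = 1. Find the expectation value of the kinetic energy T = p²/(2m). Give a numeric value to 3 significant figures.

0.441

T = −(ħ²/2m) d²/dx², so ⟨T⟩ = −(ħ²/2m) ∫ φ*·φ'' dx / ∫|φ|² dx; with m = 2.55.
d/dx sin(nπx/L) = (nπ/L)·cos(nπx/L) and d²/dx² sin(nπx/L) = −(nπ/L)²·sin(nπx/L); on 0 ≤ x ≤ L, ∫sin²(nπx/L) dx = L/2 and ∫sin(nπx/L)·cos(nπx/L) dx = 0.
State is unnormalized: ∫|φ|² dx = 2.0950, and ∫φ*·(−ħ²/2m · φ'') dx = 0.92373, so ⟨T⟩ = 0.92373 / 2.0950.
⟨T⟩ = 0.44092.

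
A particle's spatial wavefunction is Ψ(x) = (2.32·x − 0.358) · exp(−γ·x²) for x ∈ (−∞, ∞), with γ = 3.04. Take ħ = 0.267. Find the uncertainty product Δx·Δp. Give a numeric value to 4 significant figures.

Δx = √(⟨x²⟩−⟨x⟩²), Δp = √(⟨p²⟩−⟨p⟩²).
Expand each integrand as polynomial × e^(−2γx²) and use ∫x^(2j)·e^(−2γx²) dx = (2j−1)!!/(4γ)^j · √(π/(2γ)), odd powers → 0; here √(π/(2γ)) = 0.71882. Differentiate with the product rule, d/dx e^(−γx²) = −2γx·e^(−γx²).
Normalization: ∫|Ψ|² dx = 0.41030.
⟨x⟩ = -0.23932, ⟨x²⟩ = 0.20978 ⇒ Δx = 0.39052.
⟨p⟩ = 0.0000, ⟨p²⟩ = 0.55283 ⇒ Δp = 0.74353.
Δx·Δp = 0.29036.

0.2904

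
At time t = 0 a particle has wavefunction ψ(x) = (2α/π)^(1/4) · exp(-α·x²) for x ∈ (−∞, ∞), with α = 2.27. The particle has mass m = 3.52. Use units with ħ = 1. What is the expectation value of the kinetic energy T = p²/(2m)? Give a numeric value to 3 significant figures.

0.322

T = −(ħ²/2m) d²/dx², so ⟨T⟩ = −(ħ²/2m) ∫ ψ*·ψ'' dx; with m = 3.52.
Gaussian moments: ∫x^(2j)·e^(−2αx²) dx = (2j−1)!!/(4α)^j · √(π/(2α)), odd powers integrate to 0; here √(π/(2α)) = 0.83185. Derivatives: d/dx e^(−αx²) = −2αx·e^(−αx²), d²/dx² e^(−αx²) = (4α²x² − 2α)·e^(−αx²).
⟨T⟩ = 0.32244.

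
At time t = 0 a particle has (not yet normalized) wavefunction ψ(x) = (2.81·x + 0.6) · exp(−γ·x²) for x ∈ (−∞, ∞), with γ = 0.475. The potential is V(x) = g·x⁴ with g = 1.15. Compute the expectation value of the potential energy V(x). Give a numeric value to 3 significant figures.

⟨V⟩ = ∫ V(x)·|ψ|² dx / ∫|ψ|² dx.
Expand each integrand as polynomial × e^(−2γx²) and use ∫x^(2j)·e^(−2γx²) dx = (2j−1)!!/(4γ)^j · √(π/(2γ)), odd powers → 0; here √(π/(2γ)) = 1.8185.
State is unnormalized: ∫|ψ|² dx = 8.2121, and ∫ψ*·V(x)·ψ dx = 36.738, so ⟨V⟩ = 36.738 / 8.2121.
⟨V⟩ = 4.4736.

4.47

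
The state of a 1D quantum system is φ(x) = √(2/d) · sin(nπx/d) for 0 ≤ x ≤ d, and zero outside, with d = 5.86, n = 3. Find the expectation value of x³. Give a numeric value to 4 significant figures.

48.61

⟨x³⟩ = ∫ x³·|φ|² dx (integrals over the domain).
With sin²θ = (1 − cos2θ)/2 on 0 ≤ x ≤ d: ∫sin²(nπx/d) dx = d/2, ∫x·sin²(nπx/d) dx = d²/4, ∫x²·sin²(nπx/d) dx = d³·(1/6 − 1/(4n²π²)); higher powers xᵏ the same way, integrating xᵏ·cos(2nπx/d) by parts.
⟨x³⟩ = 48.608.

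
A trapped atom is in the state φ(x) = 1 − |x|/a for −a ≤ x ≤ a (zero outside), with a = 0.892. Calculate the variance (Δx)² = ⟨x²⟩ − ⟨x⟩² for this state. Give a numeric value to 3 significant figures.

Compute ⟨x⟩ and ⟨x²⟩ separately, then (Δx)² = ⟨x²⟩ − ⟨x⟩².
φ is even, so ∫ over [−a, a] = 2∫₀ᵃ with φ = 1 − x/a there: ∫₀ᵃ (1 − x/a)² dx = a/3, ∫₀ᵃ x²(1 − x/a)² dx = a³/30, ∫₀ᵃ x⁴(1 − x/a)² dx = a⁵/105.
Normalization: ∫|φ|² dx = 0.59467.
⟨x⟩ = 0.0000 and ⟨x²⟩ = 0.079566.
(Δx)² = 0.079566 − (0.0000)² = 0.079566.

0.0796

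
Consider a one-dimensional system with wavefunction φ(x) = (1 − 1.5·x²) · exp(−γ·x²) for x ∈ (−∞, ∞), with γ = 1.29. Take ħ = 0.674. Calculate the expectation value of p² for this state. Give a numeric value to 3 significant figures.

1.89

p² φ = −ħ² d²φ/dx²; ⟨p²⟩ = −ħ² ∫ φ*·φ'' dx / ∫|φ|² dx.
Expand each integrand as polynomial × e^(−2γx²) and use ∫x^(2j)·e^(−2γx²) dx = (2j−1)!!/(4γ)^j · √(π/(2γ)), odd powers → 0; here √(π/(2γ)) = 1.1035. Differentiate with the product rule, d/dx e^(−γx²) = −2γx·e^(−γx²).
State is unnormalized: ∫|φ|² dx = 0.74167, and ∫φ*·(−ħ² φ'') dx = 1.4051, so ⟨p²⟩ = 1.4051 / 0.74167.
⟨p²⟩ = 1.8946.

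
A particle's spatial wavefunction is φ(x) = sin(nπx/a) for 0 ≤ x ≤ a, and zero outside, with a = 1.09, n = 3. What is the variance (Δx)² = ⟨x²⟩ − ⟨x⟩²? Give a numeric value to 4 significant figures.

0.09232

Compute ⟨x⟩ and ⟨x²⟩ separately, then (Δx)² = ⟨x²⟩ − ⟨x⟩².
With sin²θ = (1 − cos2θ)/2 on 0 ≤ x ≤ a: ∫sin²(nπx/a) dx = a/2, ∫x·sin²(nπx/a) dx = a²/4, ∫x²·sin²(nπx/a) dx = a³·(1/6 − 1/(4n²π²)); higher powers xᵏ the same way, integrating xᵏ·cos(2nπx/a) by parts.
Normalization: ∫|φ|² dx = 0.54500.
⟨x⟩ = 0.54500 and ⟨x²⟩ = 0.38935.
(Δx)² = 0.38935 − (0.54500)² = 0.092321.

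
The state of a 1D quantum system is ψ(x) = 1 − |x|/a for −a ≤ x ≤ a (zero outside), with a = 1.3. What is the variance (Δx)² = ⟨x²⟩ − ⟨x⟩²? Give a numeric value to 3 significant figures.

Compute ⟨x⟩ and ⟨x²⟩ separately, then (Δx)² = ⟨x²⟩ − ⟨x⟩².
ψ is even, so ∫ over [−a, a] = 2∫₀ᵃ with ψ = 1 − x/a there: ∫₀ᵃ (1 − x/a)² dx = a/3, ∫₀ᵃ x²(1 − x/a)² dx = a³/30, ∫₀ᵃ x⁴(1 − x/a)² dx = a⁵/105.
Normalization: ∫|ψ|² dx = 0.86667.
⟨x⟩ = 0.0000 and ⟨x²⟩ = 0.16900.
(Δx)² = 0.16900 − (0.0000)² = 0.16900.

0.169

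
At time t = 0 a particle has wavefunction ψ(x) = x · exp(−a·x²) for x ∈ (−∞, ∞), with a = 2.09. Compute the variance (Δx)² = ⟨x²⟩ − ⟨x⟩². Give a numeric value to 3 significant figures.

Compute ⟨x⟩ and ⟨x²⟩ separately, then (Δx)² = ⟨x²⟩ − ⟨x⟩².
Expand each integrand as polynomial × e^(−2ax²) and use ∫x^(2j)·e^(−2ax²) dx = (2j−1)!!/(4a)^j · √(π/(2a)), odd powers → 0; here √(π/(2a)) = 0.86694.
Normalization: ∫|ψ|² dx = 0.10370.
⟨x⟩ = 0.0000 and ⟨x²⟩ = 0.35885.
(Δx)² = 0.35885 − (0.0000)² = 0.35885.

0.359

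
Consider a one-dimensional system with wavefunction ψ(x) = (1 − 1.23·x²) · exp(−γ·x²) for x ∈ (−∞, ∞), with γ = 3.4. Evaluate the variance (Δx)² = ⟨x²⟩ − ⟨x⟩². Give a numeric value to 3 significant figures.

0.0506

Compute ⟨x⟩ and ⟨x²⟩ separately, then (Δx)² = ⟨x²⟩ − ⟨x⟩².
Expand each integrand as polynomial × e^(−2γx²) and use ∫x^(2j)·e^(−2γx²) dx = (2j−1)!!/(4γ)^j · √(π/(2γ)), odd powers → 0; here √(π/(2γ)) = 0.67971.
Normalization: ∫|ψ|² dx = 0.57344.
⟨x⟩ = 0.0000 and ⟨x²⟩ = 0.050554.
(Δx)² = 0.050554 − (0.0000)² = 0.050554.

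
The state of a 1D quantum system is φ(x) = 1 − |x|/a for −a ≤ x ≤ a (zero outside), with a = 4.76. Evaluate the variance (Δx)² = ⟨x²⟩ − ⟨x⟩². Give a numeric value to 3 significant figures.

Compute ⟨x⟩ and ⟨x²⟩ separately, then (Δx)² = ⟨x²⟩ − ⟨x⟩².
φ is even, so ∫ over [−a, a] = 2∫₀ᵃ with φ = 1 − x/a there: ∫₀ᵃ (1 − x/a)² dx = a/3, ∫₀ᵃ x²(1 − x/a)² dx = a³/30, ∫₀ᵃ x⁴(1 − x/a)² dx = a⁵/105.
Normalization: ∫|φ|² dx = 3.1733.
⟨x⟩ = 0.0000 and ⟨x²⟩ = 2.2658.
(Δx)² = 2.2658 − (0.0000)² = 2.2658.

2.27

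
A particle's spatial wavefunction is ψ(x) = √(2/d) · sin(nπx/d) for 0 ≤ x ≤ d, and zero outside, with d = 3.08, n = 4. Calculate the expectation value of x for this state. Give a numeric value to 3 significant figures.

⟨x⟩ = ∫ x·|ψ|² dx (integrals over the domain).
With sin²θ = (1 − cos2θ)/2 on 0 ≤ x ≤ d: ∫sin²(nπx/d) dx = d/2, ∫x·sin²(nπx/d) dx = d²/4, ∫x²·sin²(nπx/d) dx = d³·(1/6 − 1/(4n²π²)); higher powers xᵏ the same way, integrating xᵏ·cos(2nπx/d) by parts.
⟨x⟩ = 1.5400.

1.54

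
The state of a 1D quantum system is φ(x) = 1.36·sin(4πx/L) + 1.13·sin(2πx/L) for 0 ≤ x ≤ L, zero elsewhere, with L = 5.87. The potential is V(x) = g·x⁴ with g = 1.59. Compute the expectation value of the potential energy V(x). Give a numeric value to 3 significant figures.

491.

⟨V⟩ = ∫ V(x)·|φ|² dx / ∫|φ|² dx.
On 0 ≤ x ≤ L (j ≠ l): ∫sin²(jπx/L) dx = L/2, ∫sin(jπx/L)·sin(lπx/L) dx = 0; diagonal moments ∫x·sin²(jπx/L) dx = L²/4, ∫x²·sin²(jπx/L) dx = L³·(1/6 − 1/(4j²π²)); cross terms ∫x·sin(jπx/L)·sin(lπx/L) dx = 0 for j + l even and −4jlL²/(π²(j² − l²)²) for j + l odd, ∫x²·sin(jπx/L)·sin(lπx/L) dx = (−1)^(j+l)·4jlL³/(π²(j² − l²)²); higher powers the same way via product-to-sum and parts.
State is unnormalized: ∫|φ|² dx = 9.1763, and ∫φ*·V(x)·φ dx = 4502.6, so ⟨V⟩ = 4502.6 / 9.1763.
⟨V⟩ = 490.68.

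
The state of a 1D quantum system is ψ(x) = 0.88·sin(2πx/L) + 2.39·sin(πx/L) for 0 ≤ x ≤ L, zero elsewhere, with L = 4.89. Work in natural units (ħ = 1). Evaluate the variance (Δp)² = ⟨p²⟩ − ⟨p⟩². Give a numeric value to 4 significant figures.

0.5606

Compute ⟨p⟩ and ⟨p²⟩ separately; (Δp)² = ⟨p²⟩ − ⟨p⟩².
d²/dx² sin(jπx/L) = −(jπ/L)²·sin(jπx/L); on 0 ≤ x ≤ L, ∫sin²(jπx/L) dx = L/2 and ∫sin(jπx/L)·sin(lπx/L) dx = 0 for j ≠ l, so only diagonal terms survive in ∫|ψ|² and ∫ψ·ψ″; ∫ψ·ψ′ dx = [ψ²/2] between the walls = 0.
Normalization: ∫|ψ|² dx = 15.859.
⟨p⟩ = 0.0000 and ⟨p²⟩ = 0.56057.
(Δp)² = 0.56057 − (0.0000)² = 0.56057.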